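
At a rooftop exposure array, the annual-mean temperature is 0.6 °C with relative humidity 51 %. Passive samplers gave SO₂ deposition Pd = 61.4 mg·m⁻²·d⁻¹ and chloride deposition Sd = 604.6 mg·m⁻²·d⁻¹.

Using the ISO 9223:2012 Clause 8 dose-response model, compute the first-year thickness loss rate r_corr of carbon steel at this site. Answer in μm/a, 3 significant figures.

carbon steel: temperature factor f = +0.150·(-9.4) = -1.4100
  sulphur-dioxide contribution → 10.2 μm/a
  chloride contribution → 29.82 μm/a
  ⇒ r_corr(carbon steel) = 40.01 μm/a

r_corr = 40.0 μm/a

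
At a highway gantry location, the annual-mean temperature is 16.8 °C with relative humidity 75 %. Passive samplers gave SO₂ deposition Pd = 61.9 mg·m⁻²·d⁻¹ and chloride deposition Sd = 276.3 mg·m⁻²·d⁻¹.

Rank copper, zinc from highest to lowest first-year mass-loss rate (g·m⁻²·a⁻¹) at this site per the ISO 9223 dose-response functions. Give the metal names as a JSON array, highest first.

copper: temperature factor f = -0.080·(6.8) = -0.5440
  sulphur-dioxide contribution → 0.751 μm/a
  chloride contribution → 1.585 μm/a
  total first-year rate 2.336 μm/a
  mass loss = 2.336 μm/a × 8.96 g/cm³ = 20.93 g·m⁻²·a⁻¹
zinc: temperature factor f = -0.071·(6.8) = -0.4828
  sulphur-dioxide contribution → 1.54 μm/a
  chloride contribution → 3.276 μm/a
  total first-year rate 4.816 μm/a
  mass loss = 4.816 μm/a × 7.14 g/cm³ = 34.39 g·m⁻²·a⁻¹
Ordering by g·m⁻²·a⁻¹: zinc (34.4) > copper (20.9)

["zinc", "copper"]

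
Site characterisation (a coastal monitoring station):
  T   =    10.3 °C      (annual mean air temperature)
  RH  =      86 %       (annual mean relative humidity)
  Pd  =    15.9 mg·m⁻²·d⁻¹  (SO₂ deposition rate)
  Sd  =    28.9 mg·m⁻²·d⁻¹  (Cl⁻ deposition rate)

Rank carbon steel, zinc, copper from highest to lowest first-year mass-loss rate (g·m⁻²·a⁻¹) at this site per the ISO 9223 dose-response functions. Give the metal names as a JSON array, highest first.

["carbon steel", "copper", "zinc"]

carbon steel: f(T) = -0.054·(T−10) [T>10 °C] = -0.0162
  SO₂ term: 1.77·15.9^0.52·exp(0.02·86-0.0162) = 40.99
  Cl⁻ term: 0.102·28.9^0.62·exp(0.033·86+0.04·10.3) = 21.17
  sum: 40.99 + 21.17 → r_corr = 62.16 μm/a
  mass loss = 62.16 μm/a × 7.85 g/cm³ = 488 g·m⁻²·a⁻¹
zinc: T>10 °C ⇒ hinge -0.071·(10.3−10) = -0.0213
  SO₂ term: 0.0129·15.9^0.44·exp(0.046·86-0.0213) = 2.229
  Cl⁻ term: 0.0175·28.9^0.57·exp(0.008·86+0.085·10.3) = 0.5686
  sum: 2.229 + 0.5686 → r_corr = 2.797 μm/a
  mass loss = 2.797 μm/a × 7.14 g/cm³ = 19.97 g·m⁻²·a⁻¹
copper: T>10 °C ⇒ hinge -0.080·(10.3−10) = -0.0240
  SO₂ term: 0.0053·15.9^0.26·exp(0.059·86-0.0240) = 1.698
  Sd branch = 0.01025·Sd^0.27·e^(0.036·RH+0.049·T) = 0.931 μm/a
  sum: 1.698 + 0.931 → r_corr = 2.629 μm/a
  mass loss = 2.629 μm/a × 8.96 g/cm³ = 23.55 g·m⁻²·a⁻¹
Ordering by g·m⁻²·a⁻¹: carbon steel (488) > copper (23.6) > zinc (20)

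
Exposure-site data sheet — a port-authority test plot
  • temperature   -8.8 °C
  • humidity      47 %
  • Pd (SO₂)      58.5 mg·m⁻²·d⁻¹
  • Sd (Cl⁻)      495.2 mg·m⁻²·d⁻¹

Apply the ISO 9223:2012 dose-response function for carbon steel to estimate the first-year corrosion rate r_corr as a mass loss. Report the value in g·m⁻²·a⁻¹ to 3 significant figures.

carbon steel: T≤10 °C ⇒ hinge +0.150·(-8.8−10) = -2.8200
  sulphur-dioxide contribution → 2.241 μm/a
  chloride contribution → 15.85 μm/a
  ⇒ r_corr(carbon steel) = 18.09 μm/a
Convert to mass loss: 18.09 μm/a × 7.85 g/cm³ = 142 g·m⁻²·a⁻¹

r_corr = 142 g·m⁻²·a⁻¹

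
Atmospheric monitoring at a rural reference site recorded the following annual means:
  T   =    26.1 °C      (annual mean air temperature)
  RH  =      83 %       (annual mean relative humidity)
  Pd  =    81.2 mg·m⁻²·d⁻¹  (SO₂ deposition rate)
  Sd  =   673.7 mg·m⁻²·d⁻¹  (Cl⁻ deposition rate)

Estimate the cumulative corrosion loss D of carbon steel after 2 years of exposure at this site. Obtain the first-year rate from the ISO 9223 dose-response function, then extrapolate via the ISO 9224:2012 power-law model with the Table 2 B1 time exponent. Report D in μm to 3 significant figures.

carbon steel: temperature factor f = -0.054·(16.1) = -0.8694
  Pd branch = 1.77·Pd^0.52·e^(0.02·RH+f) = 38.4 μm/a
  Cl⁻ term: 0.102·673.7^0.62·exp(0.033·83+0.04·26.1) = 254.2
  r_corr = 38.4 + 254.2 = 292.6 μm/a
Power-law: D(2) = r_corr · 2^0.523
  D(2) = 292.6 × 2^0.523 = 292.6 × 1.437 = 420.5 μm

D(2) = 420 μm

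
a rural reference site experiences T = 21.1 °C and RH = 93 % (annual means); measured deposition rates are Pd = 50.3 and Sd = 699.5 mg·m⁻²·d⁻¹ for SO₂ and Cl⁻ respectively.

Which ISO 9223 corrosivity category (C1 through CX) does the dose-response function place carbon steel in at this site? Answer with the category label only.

CX

carbon steel: f(T) = -0.054·(T−10) [T>10 °C] = -0.5994
  SO₂ term: 1.77·50.3^0.52·exp(0.02·93-0.5994) = 47.89
  Sd branch = 0.102·Sd^0.62·e^(0.033·RH+0.04·T) = 296.3 μm/a
  r_corr = 47.89 + 296.3 = 344.2 μm/a
Category bounds: 200…700 μm/a bracket r_corr ⇒ CX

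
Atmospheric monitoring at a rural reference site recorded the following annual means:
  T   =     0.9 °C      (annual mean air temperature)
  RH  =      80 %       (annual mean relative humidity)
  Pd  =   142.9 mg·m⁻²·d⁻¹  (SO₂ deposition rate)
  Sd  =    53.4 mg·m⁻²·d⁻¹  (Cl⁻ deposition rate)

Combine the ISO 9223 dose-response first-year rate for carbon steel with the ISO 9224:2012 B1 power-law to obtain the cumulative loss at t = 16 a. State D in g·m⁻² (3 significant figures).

D(16) = 1.57e+03 g·m⁻²

carbon steel: temperature factor f = +0.150·(-9.1) = -1.3650
  SO₂ term: 1.77·142.9^0.52·exp(0.02·80-1.3650) = 29.56
  Cl⁻ term: 0.102·53.4^0.62·exp(0.033·80+0.04·0.9) = 17.45
  r_corr = 29.56 + 17.45 = 47.01 μm/a
Long-term exponent b (ISO 9224 Table 2, B1) = 0.523
  D(16) = 47.01 × 16^0.523 = 47.01 × 4.263 = 200.4 μm
  Mass loss = 200.4 μm × 7.85 g/cm³ = 1573 g·m⁻²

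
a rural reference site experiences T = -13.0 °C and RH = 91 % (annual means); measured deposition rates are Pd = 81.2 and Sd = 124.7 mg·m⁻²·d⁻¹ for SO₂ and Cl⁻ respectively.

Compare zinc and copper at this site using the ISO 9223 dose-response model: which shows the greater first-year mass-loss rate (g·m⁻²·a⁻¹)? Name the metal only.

zinc

zinc: T≤10 °C ⇒ hinge +0.038·(-13.0−10) = -0.8740
  Pd branch = 0.0129·Pd^0.44·e^(0.046·RH+f) = 2.45 μm/a
  Cl⁻ term: 0.0175·124.7^0.57·exp(0.008·91+0.085·-13.0) = 0.1879
  sum: 2.45 + 0.1879 → r_corr = 2.638 μm/a
  mass loss = 2.638 μm/a × 7.14 g/cm³ = 18.84 g·m⁻²·a⁻¹
copper: f(T) = +0.126·(T−10) [T≤10 °C] = -2.8980
  Pd branch = 0.0053·Pd^0.26·e^(0.059·RH+f) = 0.1967 μm/a
  Sd branch = 0.01025·Sd^0.27·e^(0.036·RH+0.049·T) = 0.5281 μm/a
  sum: 0.1967 + 0.5281 → r_corr = 0.7248 μm/a
  mass loss = 0.7248 μm/a × 8.96 g/cm³ = 6.495 g·m⁻²·a⁻¹
Ordering by g·m⁻²·a⁻¹: zinc (18.8) > copper (6.49)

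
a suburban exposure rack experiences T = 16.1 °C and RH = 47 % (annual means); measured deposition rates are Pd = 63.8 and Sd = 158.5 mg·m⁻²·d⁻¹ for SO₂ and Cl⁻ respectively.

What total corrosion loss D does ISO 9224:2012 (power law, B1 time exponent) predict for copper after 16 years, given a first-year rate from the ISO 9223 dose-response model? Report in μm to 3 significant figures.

copper: f(T) = -0.080·(T−10) [T>10 °C] = -0.4880
  sulphur-dioxide contribution → 0.1534 μm/a
  chloride contribution → 0.481 μm/a
  total first-year rate 0.6345 μm/a
ISO 9224: D(t) = r_corr · t^b with b = 0.667 (copper, B1)
  D(16) = 0.6345 × 16^0.667 = 0.6345 × 6.355 = 4.032 μm

D(16) = 4.03 μm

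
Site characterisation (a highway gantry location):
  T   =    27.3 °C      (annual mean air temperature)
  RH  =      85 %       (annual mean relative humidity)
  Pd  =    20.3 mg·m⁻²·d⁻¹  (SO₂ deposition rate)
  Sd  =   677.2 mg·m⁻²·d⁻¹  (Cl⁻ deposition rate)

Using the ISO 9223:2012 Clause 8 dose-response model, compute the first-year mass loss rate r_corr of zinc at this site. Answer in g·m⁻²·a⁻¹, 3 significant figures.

r_corr = 108 g·m⁻²·a⁻¹

zinc: f(T) = -0.071·(T−10) [T>10 °C] = -1.2283
  Pd branch = 0.0129·Pd^0.44·e^(0.046·RH+f) = 0.7088 μm/a
  Sd branch = 0.0175·Sd^0.57·e^(0.008·RH+0.085·T) = 14.44 μm/a
  sum: 0.7088 + 14.44 → r_corr = 15.15 μm/a
Convert to mass loss: 15.15 μm/a × 7.14 g/cm³ = 108.2 g·m⁻²·a⁻¹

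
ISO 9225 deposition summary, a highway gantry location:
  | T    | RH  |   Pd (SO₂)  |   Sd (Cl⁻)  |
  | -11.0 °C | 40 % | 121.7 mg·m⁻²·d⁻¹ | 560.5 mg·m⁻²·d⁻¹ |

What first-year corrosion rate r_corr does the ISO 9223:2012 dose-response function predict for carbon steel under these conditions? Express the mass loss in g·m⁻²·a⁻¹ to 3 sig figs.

carbon steel: temperature factor f = +0.150·(-21.0) = -3.1500
  Pd branch = 1.77·Pd^0.52·e^(0.02·RH+f) = 2.05 μm/a
  Sd branch = 0.102·Sd^0.62·e^(0.033·RH+0.04·T) = 12.44 μm/a
  sum: 2.05 + 12.44 → r_corr = 14.49 μm/a
Convert to mass loss: 14.49 μm/a × 7.85 g/cm³ = 113.8 g·m⁻²·a⁻¹

r_corr = 114 g·m⁻²·a⁻¹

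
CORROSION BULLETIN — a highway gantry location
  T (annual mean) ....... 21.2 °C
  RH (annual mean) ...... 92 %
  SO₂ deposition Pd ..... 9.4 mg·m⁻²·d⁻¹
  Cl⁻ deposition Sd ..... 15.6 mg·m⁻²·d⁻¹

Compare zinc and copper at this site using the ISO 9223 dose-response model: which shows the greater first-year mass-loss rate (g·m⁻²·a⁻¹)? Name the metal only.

copper

zinc: T>10 °C ⇒ hinge -0.071·(21.2−10) = -0.7952
  sulphur-dioxide contribution → 1.075 μm/a
  chloride contribution → 1.06 μm/a
  total first-year rate 2.135 μm/a
  mass loss = 2.135 μm/a × 7.14 g/cm³ = 15.24 g·m⁻²·a⁻¹
copper: f(T) = -0.080·(T−10) [T>10 °C] = -0.8960
  sulphur-dioxide contribution → 0.8821 μm/a
  chloride contribution → 1.669 μm/a
  ⇒ r_corr(copper) = 2.551 μm/a
  mass loss = 2.551 μm/a × 8.96 g/cm³ = 22.86 g·m⁻²·a⁻¹
Ordering by g·m⁻²·a⁻¹: copper (22.9) > zinc (15.2)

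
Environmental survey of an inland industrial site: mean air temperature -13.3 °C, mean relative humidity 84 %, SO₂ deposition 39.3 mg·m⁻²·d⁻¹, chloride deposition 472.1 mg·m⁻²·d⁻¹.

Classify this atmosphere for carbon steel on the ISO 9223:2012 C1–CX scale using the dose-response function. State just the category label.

carbon steel: T≤10 °C ⇒ hinge +0.150·(-13.3−10) = -3.4950
  SO₂ term: 1.77·39.3^0.52·exp(0.02·84-3.4950) = 1.945
  Sd branch = 0.102·Sd^0.62·e^(0.033·RH+0.04·T) = 43.58 μm/a
  r_corr = 1.945 + 43.58 = 45.53 μm/a
ISO 9223 Table 2 (carbon steel): 25 < 45.5 ≤ 50 μm/a ⇒ C3

C3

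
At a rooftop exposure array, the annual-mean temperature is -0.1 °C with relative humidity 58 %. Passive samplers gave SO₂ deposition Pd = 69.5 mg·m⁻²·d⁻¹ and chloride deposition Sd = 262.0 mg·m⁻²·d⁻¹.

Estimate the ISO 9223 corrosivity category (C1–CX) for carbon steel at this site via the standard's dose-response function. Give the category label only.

C3

carbon steel: f(T) = +0.150·(T−10) [T≤10 °C] = -1.5150
  sulphur-dioxide contribution → 11.26 μm/a
  chloride contribution → 21.75 μm/a
  total first-year rate 33.01 μm/a
Category bounds: 25…50 μm/a bracket r_corr ⇒ C3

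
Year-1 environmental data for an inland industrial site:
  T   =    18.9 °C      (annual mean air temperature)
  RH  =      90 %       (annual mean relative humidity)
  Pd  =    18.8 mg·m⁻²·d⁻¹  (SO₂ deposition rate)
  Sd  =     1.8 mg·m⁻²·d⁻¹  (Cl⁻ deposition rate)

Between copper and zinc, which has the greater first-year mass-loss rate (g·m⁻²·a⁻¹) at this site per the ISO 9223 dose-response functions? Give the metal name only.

copper

copper: f(T) = -0.080·(T−10) [T>10 °C] = -0.7120
  SO₂ term: 0.0053·18.8^0.26·exp(0.059·90-0.7120) = 1.128
  Sd branch = 0.01025·Sd^0.27·e^(0.036·RH+0.049·T) = 0.7744 μm/a
  r_corr = 1.128 + 0.7744 = 1.903 μm/a
  mass loss = 1.903 μm/a × 8.96 g/cm³ = 17.05 g·m⁻²·a⁻¹
zinc: T>10 °C ⇒ hinge -0.071·(18.9−10) = -0.6319
  SO₂ term: 0.0129·18.8^0.44·exp(0.046·90-0.6319) = 1.566
  Cl⁻ term: 0.0175·1.8^0.57·exp(0.008·90+0.085·18.9) = 0.2506
  r_corr = 1.566 + 0.2506 = 1.816 μm/a
  mass loss = 1.816 μm/a × 7.14 g/cm³ = 12.97 g·m⁻²·a⁻¹
Ordering by g·m⁻²·a⁻¹: copper (17) > zinc (13)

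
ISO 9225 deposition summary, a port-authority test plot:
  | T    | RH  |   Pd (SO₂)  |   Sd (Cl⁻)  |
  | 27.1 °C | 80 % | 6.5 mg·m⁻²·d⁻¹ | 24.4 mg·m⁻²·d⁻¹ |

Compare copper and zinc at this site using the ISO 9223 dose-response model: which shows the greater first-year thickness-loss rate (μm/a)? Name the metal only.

copper: f(T) = -0.080·(T−10) [T>10 °C] = -1.3680
  SO₂ term: 0.0053·6.5^0.26·exp(0.059·80-1.3680) = 0.2463
  Cl⁻ term: 0.01025·24.4^0.27·exp(0.036·80+0.049·27.1) = 1.632
  sum: 0.2463 + 1.632 → r_corr = 1.879 μm/a
zinc: T>10 °C ⇒ hinge -0.071·(27.1−10) = -1.2141
  Pd branch = 0.0129·Pd^0.44·e^(0.046·RH+f) = 0.3461 μm/a
  Cl⁻ term: 0.0175·24.4^0.57·exp(0.008·80+0.085·27.1) = 2.052
  sum: 0.3461 + 2.052 → r_corr = 2.398 μm/a
Ordering by μm/a: zinc (2.4) > copper (1.88)

zinc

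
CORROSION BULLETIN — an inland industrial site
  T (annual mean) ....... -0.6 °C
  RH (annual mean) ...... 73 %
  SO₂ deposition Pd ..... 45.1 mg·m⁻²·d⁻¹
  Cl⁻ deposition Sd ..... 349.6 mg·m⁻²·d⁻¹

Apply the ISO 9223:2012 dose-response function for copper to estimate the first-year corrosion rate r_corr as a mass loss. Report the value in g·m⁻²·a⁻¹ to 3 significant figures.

r_corr = 8.50 g·m⁻²·a⁻¹

copper: T≤10 °C ⇒ hinge +0.126·(-0.6−10) = -1.3356
  SO₂ term: 0.0053·45.1^0.26·exp(0.059·73-1.3356) = 0.2785
  Sd branch = 0.01025·Sd^0.27·e^(0.036·RH+0.049·T) = 0.67 μm/a
  r_corr = 0.2785 + 0.67 = 0.9485 μm/a
Convert to mass loss: 0.9485 μm/a × 8.96 g/cm³ = 8.498 g·m⁻²·a⁻¹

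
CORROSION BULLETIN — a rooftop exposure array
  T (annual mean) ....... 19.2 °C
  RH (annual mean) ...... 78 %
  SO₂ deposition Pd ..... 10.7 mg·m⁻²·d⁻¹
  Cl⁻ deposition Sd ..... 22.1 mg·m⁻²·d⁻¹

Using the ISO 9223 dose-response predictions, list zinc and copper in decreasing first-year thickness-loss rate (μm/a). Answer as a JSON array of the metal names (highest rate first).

zinc: f(T) = -0.071·(T−10) [T>10 °C] = -0.6532
  Pd branch = 0.0129·Pd^0.44·e^(0.046·RH+f) = 0.6888 μm/a
  Cl⁻ term: 0.0175·22.1^0.57·exp(0.008·78+0.085·19.2) = 0.9752
  sum: 0.6888 + 0.9752 → r_corr = 1.664 μm/a
copper: temperature factor f = -0.080·(9.2) = -0.7360
  Pd branch = 0.0053·Pd^0.26·e^(0.059·RH+f) = 0.4687 μm/a
  Cl⁻ term: 0.01025·22.1^0.27·exp(0.036·78+0.049·19.2) = 1.004
  sum: 0.4687 + 1.004 → r_corr = 1.473 μm/a
Ordering by μm/a: zinc (1.66) > copper (1.47)

["zinc", "copper"]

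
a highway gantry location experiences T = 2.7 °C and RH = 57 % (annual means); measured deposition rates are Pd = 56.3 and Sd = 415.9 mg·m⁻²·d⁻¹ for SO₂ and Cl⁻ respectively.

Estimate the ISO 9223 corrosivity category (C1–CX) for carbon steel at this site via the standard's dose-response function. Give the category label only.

carbon steel: temperature factor f = +0.150·(-7.3) = -1.0950
  Pd branch = 1.77·Pd^0.52·e^(0.02·RH+f) = 15.06 μm/a
  Sd branch = 0.102·Sd^0.62·e^(0.033·RH+0.04·T) = 31.35 μm/a
  sum: 15.06 + 31.35 → r_corr = 46.4 μm/a
ISO 9223 Table 2 (carbon steel): 25 < 46.4 ≤ 50 μm/a ⇒ C3

C3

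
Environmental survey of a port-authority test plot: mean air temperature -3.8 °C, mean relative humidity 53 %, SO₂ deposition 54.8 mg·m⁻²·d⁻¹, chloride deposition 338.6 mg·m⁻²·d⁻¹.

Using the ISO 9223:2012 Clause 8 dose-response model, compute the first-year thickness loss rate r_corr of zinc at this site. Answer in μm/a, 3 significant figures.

r_corr = 1.04 μm/a

zinc: temperature factor f = +0.038·(-13.8) = -0.5244
  Pd branch = 0.0129·Pd^0.44·e^(0.046·RH+f) = 0.509 μm/a
  Cl⁻ term: 0.0175·338.6^0.57·exp(0.008·53+0.085·-3.8) = 0.5356
  sum: 0.509 + 0.5356 → r_corr = 1.045 μm/a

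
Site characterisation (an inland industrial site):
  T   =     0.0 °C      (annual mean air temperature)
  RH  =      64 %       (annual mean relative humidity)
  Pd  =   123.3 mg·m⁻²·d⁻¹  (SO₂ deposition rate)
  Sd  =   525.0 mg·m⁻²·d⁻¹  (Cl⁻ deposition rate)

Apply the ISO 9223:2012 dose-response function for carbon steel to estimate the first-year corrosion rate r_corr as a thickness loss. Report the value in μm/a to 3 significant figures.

carbon steel: temperature factor f = +0.150·(-10.0) = -1.5000
  SO₂ term: 1.77·123.3^0.52·exp(0.02·64-1.5000) = 17.37
  Sd branch = 0.102·Sd^0.62·e^(0.033·RH+0.04·T) = 40.96 μm/a
  sum: 17.37 + 40.96 → r_corr = 58.32 μm/a

r_corr = 58.3 μm/a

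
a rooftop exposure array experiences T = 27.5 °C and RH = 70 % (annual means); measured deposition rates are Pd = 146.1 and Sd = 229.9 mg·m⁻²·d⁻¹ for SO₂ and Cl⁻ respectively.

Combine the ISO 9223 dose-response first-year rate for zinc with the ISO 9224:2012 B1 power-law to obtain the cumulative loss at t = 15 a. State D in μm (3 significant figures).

D(15) = 71.2 μm

zinc: f(T) = -0.071·(T−10) [T>10 °C] = -1.2425
  Pd branch = 0.0129·Pd^0.44·e^(0.046·RH+f) = 0.8353 μm/a
  Cl⁻ term: 0.0175·229.9^0.57·exp(0.008·70+0.085·27.5) = 7.039
  r_corr = 0.8353 + 7.039 = 7.874 μm/a
ISO 9224: D(t) = r_corr · t^b with b = 0.813 (zinc, B1)
  D(15) = 7.874 × 15^0.813 = 7.874 × 9.04 = 71.18 μm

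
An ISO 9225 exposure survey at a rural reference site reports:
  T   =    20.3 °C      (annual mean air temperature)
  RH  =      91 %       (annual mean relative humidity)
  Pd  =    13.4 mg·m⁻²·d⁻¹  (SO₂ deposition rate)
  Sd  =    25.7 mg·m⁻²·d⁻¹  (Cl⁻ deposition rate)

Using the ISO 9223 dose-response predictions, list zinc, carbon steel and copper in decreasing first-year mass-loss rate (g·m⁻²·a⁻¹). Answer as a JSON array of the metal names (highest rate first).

zinc: temperature factor f = -0.071·(10.3) = -0.7313
  sulphur-dioxide contribution → 1.279 μm/a
  chloride contribution → 1.295 μm/a
  ⇒ r_corr(zinc) = 2.574 μm/a
  mass loss = 2.574 μm/a × 7.14 g/cm³ = 18.38 g·m⁻²·a⁻¹
carbon steel: T>10 °C ⇒ hinge -0.054·(20.3−10) = -0.5562
  sulphur-dioxide contribution → 24.15 μm/a
  chloride contribution → 34.64 μm/a
  total first-year rate 58.79 μm/a
  mass loss = 58.79 μm/a × 7.85 g/cm³ = 461.5 g·m⁻²·a⁻¹
copper: temperature factor f = -0.080·(10.3) = -0.8240
  sulphur-dioxide contribution → 0.9799 μm/a
  chloride contribution → 1.763 μm/a
  total first-year rate 2.742 μm/a
  mass loss = 2.742 μm/a × 8.96 g/cm³ = 24.57 g·m⁻²·a⁻¹
Ordering by g·m⁻²·a⁻¹: carbon steel (462) > copper (24.6) > zinc (18.4)

["carbon steel", "copper", "zinc"]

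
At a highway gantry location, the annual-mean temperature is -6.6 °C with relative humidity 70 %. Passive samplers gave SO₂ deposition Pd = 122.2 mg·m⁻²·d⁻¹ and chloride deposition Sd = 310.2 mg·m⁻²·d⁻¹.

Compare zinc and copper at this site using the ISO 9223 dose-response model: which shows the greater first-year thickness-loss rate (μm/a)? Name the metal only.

zinc

zinc: f(T) = +0.038·(T−10) [T≤10 °C] = -0.6308
  SO₂ term: 0.0129·122.2^0.44·exp(0.046·70-0.6308) = 1.424
  Sd branch = 0.0175·Sd^0.57·e^(0.008·RH+0.085·T) = 0.4601 μm/a
  sum: 1.424 + 0.4601 → r_corr = 1.884 μm/a
copper: temperature factor f = +0.126·(-16.6) = -2.0916
  SO₂ term: 0.0053·122.2^0.26·exp(0.059·70-2.0916) = 0.142
  Cl⁻ term: 0.01025·310.2^0.27·exp(0.036·70+0.049·-6.6) = 0.4339
  r_corr = 0.142 + 0.4339 = 0.5759 μm/a
Ordering by μm/a: zinc (1.88) > copper (0.576)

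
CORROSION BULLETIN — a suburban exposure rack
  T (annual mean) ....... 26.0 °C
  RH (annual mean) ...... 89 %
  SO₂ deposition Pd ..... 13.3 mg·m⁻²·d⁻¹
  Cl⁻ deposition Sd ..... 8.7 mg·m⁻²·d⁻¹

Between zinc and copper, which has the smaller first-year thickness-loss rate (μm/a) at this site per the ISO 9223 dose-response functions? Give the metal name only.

zinc: f(T) = -0.071·(T−10) [T>10 °C] = -1.1360
  SO₂ term: 0.0129·13.3^0.44·exp(0.046·89-1.1360) = 0.7758
  Cl⁻ term: 0.0175·8.7^0.57·exp(0.008·89+0.085·26.0) = 1.116
  sum: 0.7758 + 1.116 → r_corr = 1.892 μm/a
copper: f(T) = -0.080·(T−10) [T>10 °C] = -1.2800
  Pd branch = 0.0053·Pd^0.26·e^(0.059·RH+f) = 0.5509 μm/a
  Sd branch = 0.01025·Sd^0.27·e^(0.036·RH+0.049·T) = 1.619 μm/a
  sum: 0.5509 + 1.619 → r_corr = 2.17 μm/a
Ordering by μm/a: copper (2.17) > zinc (1.89)

zinc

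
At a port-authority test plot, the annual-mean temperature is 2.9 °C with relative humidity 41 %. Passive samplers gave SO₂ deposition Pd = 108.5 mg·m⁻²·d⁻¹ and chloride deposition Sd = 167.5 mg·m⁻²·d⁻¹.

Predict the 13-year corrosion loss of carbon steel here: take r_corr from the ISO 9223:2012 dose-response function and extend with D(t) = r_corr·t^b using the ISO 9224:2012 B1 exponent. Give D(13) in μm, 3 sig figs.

D(13) = 101 μm

carbon steel: T≤10 °C ⇒ hinge +0.150·(2.9−10) = -1.0650
  Pd branch = 1.77·Pd^0.52·e^(0.02·RH+f) = 15.85 μm/a
  Cl⁻ term: 0.102·167.5^0.62·exp(0.033·41+0.04·2.9) = 10.6
  r_corr = 15.85 + 10.6 = 26.45 μm/a
Long-term exponent b (ISO 9224 Table 2, B1) = 0.523
  D(13) = 26.45 × 13^0.523 = 26.45 × 3.825 = 101.2 μm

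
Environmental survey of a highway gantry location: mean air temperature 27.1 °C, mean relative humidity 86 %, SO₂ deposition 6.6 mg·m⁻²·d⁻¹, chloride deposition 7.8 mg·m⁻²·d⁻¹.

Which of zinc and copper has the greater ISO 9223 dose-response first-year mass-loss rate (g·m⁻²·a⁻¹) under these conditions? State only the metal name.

zinc: f(T) = -0.071·(T−10) [T>10 °C] = -1.2141
  sulphur-dioxide contribution → 0.4592 μm/a
  chloride contribution → 1.124 μm/a
  ⇒ r_corr(zinc) = 1.583 μm/a
  mass loss = 1.583 μm/a × 7.14 g/cm³ = 11.3 g·m⁻²·a⁻¹
copper: T>10 °C ⇒ hinge -0.080·(27.1−10) = -1.3680
  sulphur-dioxide contribution → 0.3523 μm/a
  chloride contribution → 1.489 μm/a
  total first-year rate 1.841 μm/a
  mass loss = 1.841 μm/a × 8.96 g/cm³ = 16.5 g·m⁻²·a⁻¹
Ordering by g·m⁻²·a⁻¹: copper (16.5) > zinc (11.3)

copper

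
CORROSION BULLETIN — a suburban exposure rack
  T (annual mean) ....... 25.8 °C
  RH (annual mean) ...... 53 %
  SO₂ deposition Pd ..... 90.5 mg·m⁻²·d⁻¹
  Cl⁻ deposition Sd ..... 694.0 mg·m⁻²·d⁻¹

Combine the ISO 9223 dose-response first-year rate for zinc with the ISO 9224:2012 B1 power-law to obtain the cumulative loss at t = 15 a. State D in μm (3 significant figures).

D(15) = 93.4 μm

zinc: T>10 °C ⇒ hinge -0.071·(25.8−10) = -1.1218
  SO₂ term: 0.0129·90.5^0.44·exp(0.046·53-1.1218) = 0.3492
  Sd branch = 0.0175·Sd^0.57·e^(0.008·RH+0.085·T) = 9.981 μm/a
  r_corr = 0.3492 + 9.981 = 10.33 μm/a
ISO 9224: D(t) = r_corr · t^b with b = 0.813 (zinc, B1)
  D(15) = 10.33 × 15^0.813 = 10.33 × 9.04 = 93.38 μm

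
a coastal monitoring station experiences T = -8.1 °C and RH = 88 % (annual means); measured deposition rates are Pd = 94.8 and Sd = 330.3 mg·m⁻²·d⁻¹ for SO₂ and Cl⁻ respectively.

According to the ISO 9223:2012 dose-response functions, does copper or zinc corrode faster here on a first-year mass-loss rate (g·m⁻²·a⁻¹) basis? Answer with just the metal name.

copper: f(T) = +0.126·(T−10) [T≤10 °C] = -2.2806
  SO₂ term: 0.0053·94.8^0.26·exp(0.059·88-2.2806) = 0.3182
  Sd branch = 0.01025·Sd^0.27·e^(0.036·RH+0.049·T) = 0.784 μm/a
  sum: 0.3182 + 0.784 → r_corr = 1.102 μm/a
  mass loss = 1.102 μm/a × 8.96 g/cm³ = 9.875 g·m⁻²·a⁻¹
zinc: T≤10 °C ⇒ hinge +0.038·(-8.1−10) = -0.6878
  Pd branch = 0.0129·Pd^0.44·e^(0.046·RH+f) = 2.752 μm/a
  Cl⁻ term: 0.0175·330.3^0.57·exp(0.008·88+0.085·-8.1) = 0.4848
  r_corr = 2.752 + 0.4848 = 3.237 μm/a
  mass loss = 3.237 μm/a × 7.14 g/cm³ = 23.11 g·m⁻²·a⁻¹
Ordering by g·m⁻²·a⁻¹: zinc (23.1) > copper (9.88)

zinc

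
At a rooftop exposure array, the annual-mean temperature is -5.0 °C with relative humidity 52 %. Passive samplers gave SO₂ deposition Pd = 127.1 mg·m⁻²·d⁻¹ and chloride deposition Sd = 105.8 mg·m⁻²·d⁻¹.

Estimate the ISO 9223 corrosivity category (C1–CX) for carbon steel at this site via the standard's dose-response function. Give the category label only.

C2

carbon steel: f(T) = +0.150·(T−10) [T≤10 °C] = -2.2500
  sulphur-dioxide contribution → 6.556 μm/a
  chloride contribution → 8.359 μm/a
  total first-year rate 14.92 μm/a
Category bounds: 1.3…25 μm/a bracket r_corr ⇒ C2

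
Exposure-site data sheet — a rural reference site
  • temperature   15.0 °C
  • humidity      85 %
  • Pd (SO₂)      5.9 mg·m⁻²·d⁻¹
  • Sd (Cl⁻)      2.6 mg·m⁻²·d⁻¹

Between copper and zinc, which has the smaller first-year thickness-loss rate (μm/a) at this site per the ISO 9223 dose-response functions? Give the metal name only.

copper: temperature factor f = -0.080·(5.0) = -0.4000
  sulphur-dioxide contribution → 0.8491 μm/a
  chloride contribution → 0.5901 μm/a
  ⇒ r_corr(copper) = 1.439 μm/a
zinc: f(T) = -0.071·(T−10) [T>10 °C] = -0.3550
  sulphur-dioxide contribution → 0.9856 μm/a
  chloride contribution → 0.2131 μm/a
  ⇒ r_corr(zinc) = 1.199 μm/a
Ordering by μm/a: copper (1.44) > zinc (1.2)

zinc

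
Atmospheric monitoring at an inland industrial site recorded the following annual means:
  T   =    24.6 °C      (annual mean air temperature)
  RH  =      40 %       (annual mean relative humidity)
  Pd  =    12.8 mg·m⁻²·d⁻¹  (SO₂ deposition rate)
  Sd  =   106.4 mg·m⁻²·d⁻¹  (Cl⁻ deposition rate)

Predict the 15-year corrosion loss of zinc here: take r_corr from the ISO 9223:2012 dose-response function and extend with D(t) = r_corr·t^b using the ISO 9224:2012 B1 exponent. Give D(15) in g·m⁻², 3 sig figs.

zinc: f(T) = -0.071·(T−10) [T>10 °C] = -1.0366
  Pd branch = 0.0129·Pd^0.44·e^(0.046·RH+f) = 0.08845 μm/a
  Cl⁻ term: 0.0175·106.4^0.57·exp(0.008·40+0.085·24.6) = 2.789
  r_corr = 0.08845 + 2.789 = 2.878 μm/a
Long-term exponent b (ISO 9224 Table 2, B1) = 0.813
  D(15) = 2.878 × 15^0.813 = 2.878 × 9.04 = 26.01 μm
  Mass loss = 26.01 μm × 7.14 g/cm³ = 185.7 g·m⁻²

D(15) = 186 g·m⁻²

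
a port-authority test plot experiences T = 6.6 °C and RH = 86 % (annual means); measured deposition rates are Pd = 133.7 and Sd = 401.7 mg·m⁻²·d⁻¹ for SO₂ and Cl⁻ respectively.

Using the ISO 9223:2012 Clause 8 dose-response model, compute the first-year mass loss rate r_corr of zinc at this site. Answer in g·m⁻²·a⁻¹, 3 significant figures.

zinc: temperature factor f = +0.038·(-3.4) = -0.1292
  sulphur-dioxide contribution → 5.106 μm/a
  chloride contribution → 1.861 μm/a
  ⇒ r_corr(zinc) = 6.966 μm/a
Convert to mass loss: 6.966 μm/a × 7.14 g/cm³ = 49.74 g·m⁻²·a⁻¹

r_corr = 49.7 g·m⁻²·a⁻¹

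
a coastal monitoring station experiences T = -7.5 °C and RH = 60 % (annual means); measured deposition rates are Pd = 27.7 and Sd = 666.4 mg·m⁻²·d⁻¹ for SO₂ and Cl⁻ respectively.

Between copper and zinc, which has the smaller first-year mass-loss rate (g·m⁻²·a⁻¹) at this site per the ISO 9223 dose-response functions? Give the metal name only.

copper

copper: temperature factor f = +0.126·(-17.5) = -2.2050
  Pd branch = 0.0053·Pd^0.26·e^(0.059·RH+f) = 0.04776 μm/a
  Cl⁻ term: 0.01025·666.4^0.27·exp(0.036·60+0.049·-7.5) = 0.3561
  sum: 0.04776 + 0.3561 → r_corr = 0.4039 μm/a
  mass loss = 0.4039 μm/a × 8.96 g/cm³ = 3.619 g·m⁻²·a⁻¹
zinc: T≤10 °C ⇒ hinge +0.038·(-7.5−10) = -0.6650
  Pd branch = 0.0129·Pd^0.44·e^(0.046·RH+f) = 0.452 μm/a
  Sd branch = 0.0175·Sd^0.57·e^(0.008·RH+0.085·T) = 0.6084 μm/a
  r_corr = 0.452 + 0.6084 = 1.06 μm/a
  mass loss = 1.06 μm/a × 7.14 g/cm³ = 7.571 g·m⁻²·a⁻¹
Ordering by g·m⁻²·a⁻¹: zinc (7.57) > copper (3.62)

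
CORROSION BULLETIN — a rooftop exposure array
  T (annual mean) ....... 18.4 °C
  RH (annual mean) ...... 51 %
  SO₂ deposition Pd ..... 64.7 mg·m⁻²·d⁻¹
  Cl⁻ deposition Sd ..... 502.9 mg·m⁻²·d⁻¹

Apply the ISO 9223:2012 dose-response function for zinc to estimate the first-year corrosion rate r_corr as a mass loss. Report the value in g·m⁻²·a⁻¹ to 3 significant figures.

r_corr = 34.4 g·m⁻²·a⁻¹

zinc: temperature factor f = -0.071·(8.4) = -0.5964
  Pd branch = 0.0129·Pd^0.44·e^(0.046·RH+f) = 0.4648 μm/a
  Cl⁻ term: 0.0175·502.9^0.57·exp(0.008·51+0.085·18.4) = 4.358
  sum: 0.4648 + 4.358 → r_corr = 4.823 μm/a
Convert to mass loss: 4.823 μm/a × 7.14 g/cm³ = 34.44 g·m⁻²·a⁻¹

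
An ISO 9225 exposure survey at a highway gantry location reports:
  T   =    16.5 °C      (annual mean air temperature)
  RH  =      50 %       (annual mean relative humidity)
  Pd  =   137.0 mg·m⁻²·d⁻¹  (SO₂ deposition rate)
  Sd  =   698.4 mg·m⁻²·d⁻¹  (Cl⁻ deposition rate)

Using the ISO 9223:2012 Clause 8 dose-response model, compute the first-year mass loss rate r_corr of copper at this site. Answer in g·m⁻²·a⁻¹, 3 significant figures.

copper: f(T) = -0.080·(T−10) [T>10 °C] = -0.5200
  SO₂ term: 0.0053·137.0^0.26·exp(0.059·50-0.5200) = 0.2164
  Cl⁻ term: 0.01025·698.4^0.27·exp(0.036·50+0.049·16.5) = 0.8156
  sum: 0.2164 + 0.8156 → r_corr = 1.032 μm/a
Convert to mass loss: 1.032 μm/a × 8.96 g/cm³ = 9.246 g·m⁻²·a⁻¹

r_corr = 9.25 g·m⁻²·a⁻¹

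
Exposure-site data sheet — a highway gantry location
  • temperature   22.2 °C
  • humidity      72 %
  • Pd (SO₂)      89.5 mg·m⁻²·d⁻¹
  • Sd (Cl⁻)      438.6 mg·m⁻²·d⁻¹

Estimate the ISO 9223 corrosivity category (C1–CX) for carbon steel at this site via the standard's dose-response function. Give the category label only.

carbon steel: T>10 °C ⇒ hinge -0.054·(22.2−10) = -0.6588
  sulphur-dioxide contribution → 40.01 μm/a
  chloride contribution → 115.9 μm/a
  ⇒ r_corr(carbon steel) = 155.9 μm/a
156 μm/a falls in (80, 200] for carbon steel → category C5

C5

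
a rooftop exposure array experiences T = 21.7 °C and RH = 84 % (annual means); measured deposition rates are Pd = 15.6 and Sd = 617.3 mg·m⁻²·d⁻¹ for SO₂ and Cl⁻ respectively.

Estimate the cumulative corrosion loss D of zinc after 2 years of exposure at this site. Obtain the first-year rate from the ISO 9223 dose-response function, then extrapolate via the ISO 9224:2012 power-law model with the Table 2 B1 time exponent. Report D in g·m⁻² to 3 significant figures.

D(2) = 117 g·m⁻²

zinc: f(T) = -0.071·(T−10) [T>10 °C] = -0.8307
  Pd branch = 0.0129·Pd^0.44·e^(0.046·RH+f) = 0.8972 μm/a
  Sd branch = 0.0175·Sd^0.57·e^(0.008·RH+0.085·T) = 8.444 μm/a
  r_corr = 0.8972 + 8.444 = 9.341 μm/a
Long-term exponent b (ISO 9224 Table 2, B1) = 0.813
  D(2) = 9.341 × 2^0.813 = 9.341 × 1.757 = 16.41 μm
  Mass loss = 16.41 μm × 7.14 g/cm³ = 117.2 g·m⁻²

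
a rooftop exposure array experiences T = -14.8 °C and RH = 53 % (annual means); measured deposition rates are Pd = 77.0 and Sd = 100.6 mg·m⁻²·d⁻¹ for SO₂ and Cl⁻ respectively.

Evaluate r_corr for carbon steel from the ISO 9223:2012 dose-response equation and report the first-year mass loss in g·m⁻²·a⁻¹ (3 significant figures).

carbon steel: f(T) = +0.150·(T−10) [T≤10 °C] = -3.7200
  Pd branch = 1.77·Pd^0.52·e^(0.02·RH+f) = 1.185 μm/a
  Sd branch = 0.102·Sd^0.62·e^(0.033·RH+0.04·T) = 5.658 μm/a
  sum: 1.185 + 5.658 → r_corr = 6.843 μm/a
Convert to mass loss: 6.843 μm/a × 7.85 g/cm³ = 53.72 g·m⁻²·a⁻¹

r_corr = 53.7 g·m⁻²·a⁻¹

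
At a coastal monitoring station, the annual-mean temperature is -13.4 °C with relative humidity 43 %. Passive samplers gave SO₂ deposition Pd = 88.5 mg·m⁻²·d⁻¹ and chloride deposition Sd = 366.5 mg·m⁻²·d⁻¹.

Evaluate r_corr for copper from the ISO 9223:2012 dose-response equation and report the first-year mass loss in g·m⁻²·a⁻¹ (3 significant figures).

copper: T≤10 °C ⇒ hinge +0.126·(-13.4−10) = -2.9484
  SO₂ term: 0.0053·88.5^0.26·exp(0.059·43-2.9484) = 0.01127
  Cl⁻ term: 0.01025·366.5^0.27·exp(0.036·43+0.049·-13.4) = 0.1231
  r_corr = 0.01127 + 0.1231 = 0.1343 μm/a
Convert to mass loss: 0.1343 μm/a × 8.96 g/cm³ = 1.204 g·m⁻²·a⁻¹

r_corr = 1.20 g·m⁻²·a⁻¹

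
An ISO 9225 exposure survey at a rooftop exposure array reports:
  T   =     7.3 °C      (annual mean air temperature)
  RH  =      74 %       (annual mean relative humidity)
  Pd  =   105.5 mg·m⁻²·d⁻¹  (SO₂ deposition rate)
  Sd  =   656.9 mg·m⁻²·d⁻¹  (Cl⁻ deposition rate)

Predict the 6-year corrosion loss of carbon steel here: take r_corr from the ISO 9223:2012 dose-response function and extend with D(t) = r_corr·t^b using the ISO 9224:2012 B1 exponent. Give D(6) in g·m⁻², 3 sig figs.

carbon steel: temperature factor f = +0.150·(-2.7) = -0.4050
  sulphur-dioxide contribution → 58.47 μm/a
  chloride contribution → 87.66 μm/a
  total first-year rate 146.1 μm/a
ISO 9224: D(t) = r_corr · t^b with b = 0.523 (carbon steel, B1)
  D(6) = 146.1 × 6^0.523 = 146.1 × 2.553 = 373 μm
  Mass loss = 373 μm × 7.85 g/cm³ = 2928 g·m⁻²

D(6) = 2.93e+03 g·m⁻²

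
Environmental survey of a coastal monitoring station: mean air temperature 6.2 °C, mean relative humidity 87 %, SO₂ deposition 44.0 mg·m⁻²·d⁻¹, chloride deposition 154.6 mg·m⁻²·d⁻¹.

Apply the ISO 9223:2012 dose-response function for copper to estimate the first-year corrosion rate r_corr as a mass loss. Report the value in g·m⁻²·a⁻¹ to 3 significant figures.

copper: f(T) = +0.126·(T−10) [T≤10 °C] = -0.4788
  sulphur-dioxide contribution → 1.489 μm/a
  chloride contribution → 1.242 μm/a
  ⇒ r_corr(copper) = 2.73 μm/a
Convert to mass loss: 2.73 μm/a × 8.96 g/cm³ = 24.46 g·m⁻²·a⁻¹

r_corr = 24.5 g·m⁻²·a⁻¹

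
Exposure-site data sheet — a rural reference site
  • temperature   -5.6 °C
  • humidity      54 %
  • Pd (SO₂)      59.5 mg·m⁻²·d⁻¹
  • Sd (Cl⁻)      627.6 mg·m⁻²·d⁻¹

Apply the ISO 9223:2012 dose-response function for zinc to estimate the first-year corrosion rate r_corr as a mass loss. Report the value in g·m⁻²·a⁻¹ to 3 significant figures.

r_corr = 8.39 g·m⁻²·a⁻¹

zinc: T≤10 °C ⇒ hinge +0.038·(-5.6−10) = -0.5928
  SO₂ term: 0.0129·59.5^0.44·exp(0.046·54-0.5928) = 0.5161
  Sd branch = 0.0175·Sd^0.57·e^(0.008·RH+0.085·T) = 0.6586 μm/a
  r_corr = 0.5161 + 0.6586 = 1.175 μm/a
Convert to mass loss: 1.175 μm/a × 7.14 g/cm³ = 8.387 g·m⁻²·a⁻¹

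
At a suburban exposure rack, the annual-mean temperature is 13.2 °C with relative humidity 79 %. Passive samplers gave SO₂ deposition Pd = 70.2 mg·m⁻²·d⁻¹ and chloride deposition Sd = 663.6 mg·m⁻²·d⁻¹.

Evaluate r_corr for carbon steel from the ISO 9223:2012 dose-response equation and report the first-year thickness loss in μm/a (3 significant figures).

r_corr = 198 μm/a

carbon steel: T>10 °C ⇒ hinge -0.054·(13.2−10) = -0.1728
  Pd branch = 1.77·Pd^0.52·e^(0.02·RH+f) = 65.95 μm/a
  Cl⁻ term: 0.102·663.6^0.62·exp(0.033·79+0.04·13.2) = 131.7
  r_corr = 65.95 + 131.7 = 197.7 μm/a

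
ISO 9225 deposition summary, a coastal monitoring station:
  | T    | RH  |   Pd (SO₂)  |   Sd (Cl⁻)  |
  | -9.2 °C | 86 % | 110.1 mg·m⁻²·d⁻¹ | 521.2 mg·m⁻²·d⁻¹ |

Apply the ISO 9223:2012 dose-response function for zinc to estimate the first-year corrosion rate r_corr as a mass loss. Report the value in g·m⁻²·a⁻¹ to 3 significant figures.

r_corr = 22.4 g·m⁻²·a⁻¹

zinc: f(T) = +0.038·(T−10) [T≤10 °C] = -0.7296
  SO₂ term: 0.0129·110.1^0.44·exp(0.046·86-0.7296) = 2.571
  Cl⁻ term: 0.0175·521.2^0.57·exp(0.008·86+0.085·-9.2) = 0.5635
  sum: 2.571 + 0.5635 → r_corr = 3.135 μm/a
Convert to mass loss: 3.135 μm/a × 7.14 g/cm³ = 22.38 g·m⁻²·a⁻¹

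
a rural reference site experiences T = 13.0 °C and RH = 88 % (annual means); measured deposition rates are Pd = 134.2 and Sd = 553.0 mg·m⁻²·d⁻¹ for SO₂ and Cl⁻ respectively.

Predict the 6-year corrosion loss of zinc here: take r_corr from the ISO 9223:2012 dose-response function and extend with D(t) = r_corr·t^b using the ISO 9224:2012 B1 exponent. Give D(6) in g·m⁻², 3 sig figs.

zinc: temperature factor f = -0.071·(3.0) = -0.2130
  Pd branch = 0.0129·Pd^0.44·e^(0.046·RH+f) = 5.156 μm/a
  Cl⁻ term: 0.0175·553.0^0.57·exp(0.008·88+0.085·13.0) = 3.909
  r_corr = 5.156 + 3.909 = 9.065 μm/a
Power-law: D(6) = r_corr · 6^0.813
  D(6) = 9.065 × 6^0.813 = 9.065 × 4.292 = 38.9 μm
  Mass loss = 38.9 μm × 7.14 g/cm³ = 277.8 g·m⁻²

D(6) = 278 g·m⁻²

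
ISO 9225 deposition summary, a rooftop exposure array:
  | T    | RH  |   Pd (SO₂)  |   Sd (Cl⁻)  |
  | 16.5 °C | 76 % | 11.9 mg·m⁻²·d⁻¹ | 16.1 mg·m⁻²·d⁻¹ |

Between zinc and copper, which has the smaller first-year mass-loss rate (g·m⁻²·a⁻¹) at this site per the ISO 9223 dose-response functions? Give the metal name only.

zinc

zinc: f(T) = -0.071·(T−10) [T>10 °C] = -0.4615
  Pd branch = 0.0129·Pd^0.44·e^(0.046·RH+f) = 0.7974 μm/a
  Sd branch = 0.0175·Sd^0.57·e^(0.008·RH+0.085·T) = 0.6369 μm/a
  sum: 0.7974 + 0.6369 → r_corr = 1.434 μm/a
  mass loss = 1.434 μm/a × 7.14 g/cm³ = 10.24 g·m⁻²·a⁻¹
copper: T>10 °C ⇒ hinge -0.080·(16.5−10) = -0.5200
  SO₂ term: 0.0053·11.9^0.26·exp(0.059·76-0.5200) = 0.5314
  Cl⁻ term: 0.01025·16.1^0.27·exp(0.036·76+0.049·16.5) = 0.7515
  r_corr = 0.5314 + 0.7515 = 1.283 μm/a
  mass loss = 1.283 μm/a × 8.96 g/cm³ = 11.5 g·m⁻²·a⁻¹
Ordering by g·m⁻²·a⁻¹: copper (11.5) > zinc (10.2)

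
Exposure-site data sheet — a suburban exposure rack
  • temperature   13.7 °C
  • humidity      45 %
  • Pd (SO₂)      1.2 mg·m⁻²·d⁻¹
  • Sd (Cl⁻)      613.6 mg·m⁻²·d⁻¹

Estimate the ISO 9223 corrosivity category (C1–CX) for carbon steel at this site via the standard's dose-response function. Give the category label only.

C3

carbon steel: T>10 °C ⇒ hinge -0.054·(13.7−10) = -0.1998
  SO₂ term: 1.77·1.2^0.52·exp(0.02·45-0.1998) = 3.92
  Cl⁻ term: 0.102·613.6^0.62·exp(0.033·45+0.04·13.7) = 41.69
  r_corr = 3.92 + 41.69 = 45.61 μm/a
45.6 μm/a falls in (25, 50] for carbon steel → category C3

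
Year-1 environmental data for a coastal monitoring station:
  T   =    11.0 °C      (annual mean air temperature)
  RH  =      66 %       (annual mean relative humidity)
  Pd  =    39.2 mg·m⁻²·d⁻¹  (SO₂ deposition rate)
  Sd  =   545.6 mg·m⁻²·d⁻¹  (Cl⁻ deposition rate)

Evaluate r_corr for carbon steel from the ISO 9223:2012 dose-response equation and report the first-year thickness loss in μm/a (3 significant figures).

r_corr = 112 μm/a

carbon steel: f(T) = -0.054·(T−10) [T>10 °C] = -0.0540
  Pd branch = 1.77·Pd^0.52·e^(0.02·RH+f) = 42.3 μm/a
  Sd branch = 0.102·Sd^0.62·e^(0.033·RH+0.04·T) = 69.57 μm/a
  r_corr = 42.3 + 69.57 = 111.9 μm/a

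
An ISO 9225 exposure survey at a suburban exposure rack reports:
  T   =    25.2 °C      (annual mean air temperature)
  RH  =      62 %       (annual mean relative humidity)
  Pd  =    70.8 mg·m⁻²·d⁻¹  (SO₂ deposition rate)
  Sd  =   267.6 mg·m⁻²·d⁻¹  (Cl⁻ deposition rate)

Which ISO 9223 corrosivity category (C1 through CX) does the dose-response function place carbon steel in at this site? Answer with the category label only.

C5

carbon steel: f(T) = -0.054·(T−10) [T>10 °C] = -0.8208
  Pd branch = 1.77·Pd^0.52·e^(0.02·RH+f) = 24.66 μm/a
  Cl⁻ term: 0.102·267.6^0.62·exp(0.033·62+0.04·25.2) = 69.18
  sum: 24.66 + 69.18 → r_corr = 93.84 μm/a
Category bounds: 80…200 μm/a bracket r_corr ⇒ C5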